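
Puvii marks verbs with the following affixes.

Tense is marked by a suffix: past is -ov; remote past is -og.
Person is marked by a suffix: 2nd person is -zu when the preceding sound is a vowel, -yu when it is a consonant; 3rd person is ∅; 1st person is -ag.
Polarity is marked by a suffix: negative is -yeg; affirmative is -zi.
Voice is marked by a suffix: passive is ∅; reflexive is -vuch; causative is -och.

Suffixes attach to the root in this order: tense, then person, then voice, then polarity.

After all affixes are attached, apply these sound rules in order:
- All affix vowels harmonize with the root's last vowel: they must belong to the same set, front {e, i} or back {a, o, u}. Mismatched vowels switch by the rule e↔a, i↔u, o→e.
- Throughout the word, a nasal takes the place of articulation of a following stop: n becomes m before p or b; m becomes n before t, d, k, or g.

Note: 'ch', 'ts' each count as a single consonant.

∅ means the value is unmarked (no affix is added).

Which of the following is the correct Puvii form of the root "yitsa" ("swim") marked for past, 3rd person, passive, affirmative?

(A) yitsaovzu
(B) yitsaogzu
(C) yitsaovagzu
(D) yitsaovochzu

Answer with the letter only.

Attach tense past -ov → yitsaov.
person = 3rd person: zero marking, form stays yitsaov.
voice = passive: zero marking, form stays yitsaov.
Attach polarity affirmative -zi → yitsaovzi.
Apply vowel harmony: yitsaovzi → yitsaovzu.
Nasal assimilation: no change.
So the correct form is yitsaovzu, option (A).
(B) yitsaogzu is wrong: it uses remote past instead of past for tense.
(C) yitsaovagzu is wrong: it uses 1st person instead of 3rd person for person.
(D) yitsaovochzu is wrong: it uses causative instead of passive for voice.

A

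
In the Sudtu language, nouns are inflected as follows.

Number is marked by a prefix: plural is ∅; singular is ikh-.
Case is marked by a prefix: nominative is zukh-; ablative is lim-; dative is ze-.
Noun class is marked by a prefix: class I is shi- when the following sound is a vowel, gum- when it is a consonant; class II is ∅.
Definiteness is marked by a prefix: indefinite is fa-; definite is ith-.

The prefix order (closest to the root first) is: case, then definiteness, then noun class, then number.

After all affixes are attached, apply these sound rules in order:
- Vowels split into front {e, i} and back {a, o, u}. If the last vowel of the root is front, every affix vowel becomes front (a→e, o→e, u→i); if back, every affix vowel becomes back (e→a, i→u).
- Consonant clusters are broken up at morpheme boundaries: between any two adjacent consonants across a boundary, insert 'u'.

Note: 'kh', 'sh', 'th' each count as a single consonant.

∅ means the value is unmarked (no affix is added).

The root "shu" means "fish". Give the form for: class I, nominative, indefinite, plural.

Attach case nominative zukh- → zukhshu.
Attach definiteness indefinite fa- → fazukhshu.
Attach noun class class I gum- (before consonant 'f') → gumfazukhshu.
number = plural: zero marking, form stays gumfazukhshu.
Vowel harmony: no change.
Apply epenthesis: gumfazukhshu → gumufazukhushu.

gumufazukhushu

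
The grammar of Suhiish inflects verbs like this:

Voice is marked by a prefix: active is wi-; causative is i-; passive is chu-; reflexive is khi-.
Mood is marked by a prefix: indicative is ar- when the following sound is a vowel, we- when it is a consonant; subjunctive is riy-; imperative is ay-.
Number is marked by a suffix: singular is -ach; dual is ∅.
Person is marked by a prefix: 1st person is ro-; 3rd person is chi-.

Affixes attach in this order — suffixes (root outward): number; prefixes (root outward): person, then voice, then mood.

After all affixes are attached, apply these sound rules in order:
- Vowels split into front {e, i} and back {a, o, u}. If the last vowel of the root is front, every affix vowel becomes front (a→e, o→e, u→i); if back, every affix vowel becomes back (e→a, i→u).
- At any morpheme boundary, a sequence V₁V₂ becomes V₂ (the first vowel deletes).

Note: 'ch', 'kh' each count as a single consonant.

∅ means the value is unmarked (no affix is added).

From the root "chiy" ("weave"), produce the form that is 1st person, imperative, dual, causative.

eyirechiy

number = dual: zero marking, form stays chiy.
Attach person 1st person ro- → rochiy.
Attach voice causative i- → irochiy.
Attach mood imperative ay- → ayirochiy.
Apply vowel harmony: ayirochiy → eyirechiy.
Vowel deletion: no change.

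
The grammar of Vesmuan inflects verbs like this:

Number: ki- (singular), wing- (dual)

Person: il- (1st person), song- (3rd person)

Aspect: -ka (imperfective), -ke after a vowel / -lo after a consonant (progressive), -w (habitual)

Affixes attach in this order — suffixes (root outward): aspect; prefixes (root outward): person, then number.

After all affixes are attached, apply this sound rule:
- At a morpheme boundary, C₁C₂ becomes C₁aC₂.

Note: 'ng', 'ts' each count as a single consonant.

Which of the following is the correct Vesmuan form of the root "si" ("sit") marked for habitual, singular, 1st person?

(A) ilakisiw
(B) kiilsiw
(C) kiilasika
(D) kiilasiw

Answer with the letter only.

Attach person 1st person il- → ilsi.
Attach aspect habitual -w → ilsiw.
Attach number singular ki- → kiilsiw.
Apply epenthesis: kiilsiw → kiilasiw.
So the correct form is kiilasiw, option (D).
(A) ilakisiw is wrong: it has the affixes in the wrong order.
(C) kiilasika is wrong: it uses imperfective instead of habitual for aspect.
(B) kiilsiw is wrong: it fails to apply the sound rule(s).

D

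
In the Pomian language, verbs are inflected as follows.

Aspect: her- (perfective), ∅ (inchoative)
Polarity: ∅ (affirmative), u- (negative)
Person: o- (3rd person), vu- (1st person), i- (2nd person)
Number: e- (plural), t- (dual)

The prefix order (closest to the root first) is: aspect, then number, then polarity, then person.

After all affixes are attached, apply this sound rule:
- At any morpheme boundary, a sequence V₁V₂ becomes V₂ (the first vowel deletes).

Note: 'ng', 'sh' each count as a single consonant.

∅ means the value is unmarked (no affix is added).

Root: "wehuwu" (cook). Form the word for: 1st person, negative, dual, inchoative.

vutwehuwu

aspect = inchoative: zero marking, form stays wehuwu.
Attach number dual t- → twehuwu.
Attach polarity negative u- → utwehuwu.
Attach person 1st person vu- → vuutwehuwu.
Apply vowel deletion: vuutwehuwu → vutwehuwu.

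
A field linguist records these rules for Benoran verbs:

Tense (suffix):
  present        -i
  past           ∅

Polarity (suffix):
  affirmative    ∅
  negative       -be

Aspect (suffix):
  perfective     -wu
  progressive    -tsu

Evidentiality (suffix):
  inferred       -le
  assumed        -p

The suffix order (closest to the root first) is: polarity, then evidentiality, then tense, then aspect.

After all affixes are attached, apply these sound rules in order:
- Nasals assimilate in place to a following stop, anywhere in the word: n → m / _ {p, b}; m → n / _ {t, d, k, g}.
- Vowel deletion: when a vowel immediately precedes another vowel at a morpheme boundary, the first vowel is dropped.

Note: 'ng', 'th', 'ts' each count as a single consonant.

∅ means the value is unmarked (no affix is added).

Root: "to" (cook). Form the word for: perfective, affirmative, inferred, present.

polarity = affirmative: zero marking, form stays to.
Attach evidentiality inferred -le → tole.
Attach tense present -i → tolei.
Attach aspect perfective -wu → toleiwu.
Nasal assimilation: no change.
Apply vowel deletion: toleiwu → toliwu.

toliwu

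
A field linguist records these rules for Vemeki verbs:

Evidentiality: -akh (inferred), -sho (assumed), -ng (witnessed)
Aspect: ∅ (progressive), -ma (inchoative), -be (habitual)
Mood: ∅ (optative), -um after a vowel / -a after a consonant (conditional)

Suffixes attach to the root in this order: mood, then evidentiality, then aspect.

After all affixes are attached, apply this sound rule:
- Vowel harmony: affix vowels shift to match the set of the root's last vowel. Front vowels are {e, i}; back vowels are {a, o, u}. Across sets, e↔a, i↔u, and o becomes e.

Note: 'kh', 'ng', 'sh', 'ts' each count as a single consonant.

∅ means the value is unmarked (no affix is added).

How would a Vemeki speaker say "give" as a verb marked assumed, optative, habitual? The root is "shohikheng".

shohikhengshebe

mood = optative: zero marking, form stays shohikheng.
Attach evidentiality assumed -sho → shohikhengsho.
Attach aspect habitual -be → shohikhengshobe.
Apply vowel harmony: shohikhengshobe → shohikhengshebe.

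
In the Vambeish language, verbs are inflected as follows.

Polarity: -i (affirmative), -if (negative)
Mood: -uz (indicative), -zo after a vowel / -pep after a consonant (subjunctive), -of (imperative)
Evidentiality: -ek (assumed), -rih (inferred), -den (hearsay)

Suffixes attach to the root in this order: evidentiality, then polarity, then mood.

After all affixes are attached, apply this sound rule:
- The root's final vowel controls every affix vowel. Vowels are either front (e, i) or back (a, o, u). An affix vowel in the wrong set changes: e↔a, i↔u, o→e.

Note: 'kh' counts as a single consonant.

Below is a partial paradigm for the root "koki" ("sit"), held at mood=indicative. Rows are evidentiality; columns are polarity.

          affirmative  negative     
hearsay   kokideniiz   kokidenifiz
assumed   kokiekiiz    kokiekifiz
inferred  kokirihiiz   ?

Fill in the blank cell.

kokirihifiz

Attach evidentiality inferred -rih → kokirih.
Attach polarity negative -if → kokirihif.
Attach mood indicative -uz → kokirihifuz.
Apply vowel harmony: kokirihifuz → kokirihifiz.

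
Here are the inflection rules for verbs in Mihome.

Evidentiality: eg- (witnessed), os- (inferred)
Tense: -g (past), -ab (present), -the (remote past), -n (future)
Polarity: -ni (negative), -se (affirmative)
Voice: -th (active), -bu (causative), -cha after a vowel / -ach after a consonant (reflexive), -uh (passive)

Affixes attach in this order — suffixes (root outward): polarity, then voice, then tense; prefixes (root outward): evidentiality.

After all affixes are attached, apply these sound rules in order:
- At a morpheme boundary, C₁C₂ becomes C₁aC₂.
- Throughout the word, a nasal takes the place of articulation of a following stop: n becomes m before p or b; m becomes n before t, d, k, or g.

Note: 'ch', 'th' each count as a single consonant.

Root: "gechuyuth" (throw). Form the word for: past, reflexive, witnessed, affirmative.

Attach evidentiality witnessed eg- → eggechuyuth.
Attach polarity affirmative -se → eggechuyuthse.
Attach voice reflexive -cha (after vowel 'e') → eggechuyuthsecha.
Attach tense past -g → eggechuyuthsechag.
Apply epenthesis: eggechuyuthsechag → egagechuyuthasechag.
Nasal assimilation: no change.

egagechuyuthasechag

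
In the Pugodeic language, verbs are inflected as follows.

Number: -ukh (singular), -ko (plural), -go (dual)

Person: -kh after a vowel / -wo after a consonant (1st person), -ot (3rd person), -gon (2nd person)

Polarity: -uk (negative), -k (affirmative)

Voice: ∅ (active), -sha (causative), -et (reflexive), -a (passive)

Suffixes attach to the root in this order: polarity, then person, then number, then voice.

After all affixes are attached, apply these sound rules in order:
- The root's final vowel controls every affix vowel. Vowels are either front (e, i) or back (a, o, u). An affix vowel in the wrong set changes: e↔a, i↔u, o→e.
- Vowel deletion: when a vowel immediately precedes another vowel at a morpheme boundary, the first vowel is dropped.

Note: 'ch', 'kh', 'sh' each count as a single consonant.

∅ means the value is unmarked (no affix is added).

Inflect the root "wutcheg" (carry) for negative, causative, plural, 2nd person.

Attach polarity negative -uk → wutcheguk.
Attach person 2nd person -gon → wutchegukgon.
Attach number plural -ko → wutchegukgonko.
Attach voice causative -sha → wutchegukgonkosha.
Apply vowel harmony: wutchegukgonkosha → wutchegikgenkeshe.
Vowel deletion: no change.

wutchegikgenkeshe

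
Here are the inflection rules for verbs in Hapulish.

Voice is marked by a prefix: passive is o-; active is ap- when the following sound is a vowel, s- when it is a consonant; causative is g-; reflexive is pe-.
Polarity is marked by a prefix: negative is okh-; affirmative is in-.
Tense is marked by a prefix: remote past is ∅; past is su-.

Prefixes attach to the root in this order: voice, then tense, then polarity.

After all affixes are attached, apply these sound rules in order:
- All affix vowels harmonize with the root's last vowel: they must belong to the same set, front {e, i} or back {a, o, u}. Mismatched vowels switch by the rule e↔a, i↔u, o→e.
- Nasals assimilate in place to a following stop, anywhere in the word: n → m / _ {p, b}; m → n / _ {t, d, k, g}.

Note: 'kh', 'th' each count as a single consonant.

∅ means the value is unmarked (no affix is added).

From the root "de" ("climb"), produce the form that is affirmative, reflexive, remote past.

impede

Attach voice reflexive pe- → pede.
tense = remote past: zero marking, form stays pede.
Attach polarity affirmative in- → inpede.
Vowel harmony: no change.
Apply nasal assimilation: inpede → impede.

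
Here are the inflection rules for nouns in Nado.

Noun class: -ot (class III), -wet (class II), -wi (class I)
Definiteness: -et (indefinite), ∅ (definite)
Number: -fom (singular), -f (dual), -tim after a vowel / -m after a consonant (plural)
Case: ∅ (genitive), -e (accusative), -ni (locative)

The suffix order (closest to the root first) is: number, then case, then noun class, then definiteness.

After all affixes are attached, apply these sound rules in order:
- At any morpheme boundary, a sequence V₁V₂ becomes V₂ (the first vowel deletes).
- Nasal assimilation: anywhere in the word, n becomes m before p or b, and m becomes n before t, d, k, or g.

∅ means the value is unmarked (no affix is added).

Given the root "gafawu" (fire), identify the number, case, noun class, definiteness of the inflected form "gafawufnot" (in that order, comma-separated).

dual, locative, class III, definite

Segment: gafawu-f-ni-ot.
number: -f → dual.
case: -ni → locative.
noun class: -ot → class III.
definiteness: ∅ → definite.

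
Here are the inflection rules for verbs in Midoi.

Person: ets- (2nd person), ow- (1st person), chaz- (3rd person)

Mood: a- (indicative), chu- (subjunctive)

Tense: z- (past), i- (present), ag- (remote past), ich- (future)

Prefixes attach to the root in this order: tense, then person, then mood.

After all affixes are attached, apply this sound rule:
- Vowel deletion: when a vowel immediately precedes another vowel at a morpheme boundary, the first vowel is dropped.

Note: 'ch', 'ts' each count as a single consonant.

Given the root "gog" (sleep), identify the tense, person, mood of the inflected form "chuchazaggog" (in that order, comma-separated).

remote past, 3rd person, subjunctive

Segment: chu-chaz-ag-gog.
tense: ag- → remote past.
person: chaz- → 3rd person.
mood: chu- → subjunctive.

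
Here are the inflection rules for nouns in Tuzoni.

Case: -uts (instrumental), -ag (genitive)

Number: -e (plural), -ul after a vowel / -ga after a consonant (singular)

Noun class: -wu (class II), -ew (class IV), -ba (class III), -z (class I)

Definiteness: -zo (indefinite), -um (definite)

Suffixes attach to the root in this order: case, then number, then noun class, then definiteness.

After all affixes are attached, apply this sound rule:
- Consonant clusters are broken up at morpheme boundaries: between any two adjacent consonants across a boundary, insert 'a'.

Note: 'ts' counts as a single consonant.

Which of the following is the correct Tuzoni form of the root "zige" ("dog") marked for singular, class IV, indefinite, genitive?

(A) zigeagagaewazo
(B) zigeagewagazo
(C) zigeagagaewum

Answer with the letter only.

A

Attach case genitive -ag → zigeag.
Attach number singular -ga (after consonant 'g') → zigeagga.
Attach noun class class IV -ew → zigeaggaew.
Attach definiteness indefinite -zo → zigeaggaewzo.
Apply epenthesis: zigeaggaewzo → zigeagagaewazo.
So the correct form is zigeagagaewazo, option (A).
(B) zigeagewagazo is wrong: it has the affixes in the wrong order.
(C) zigeagagaewum is wrong: it uses definite instead of indefinite for definiteness.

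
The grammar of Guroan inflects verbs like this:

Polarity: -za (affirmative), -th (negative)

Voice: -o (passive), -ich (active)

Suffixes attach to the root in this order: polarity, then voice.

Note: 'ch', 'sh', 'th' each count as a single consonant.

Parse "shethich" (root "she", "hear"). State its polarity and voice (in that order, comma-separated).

Segment: she-th-ich.
polarity: -th → negative.
voice: -ich → active.

negative, active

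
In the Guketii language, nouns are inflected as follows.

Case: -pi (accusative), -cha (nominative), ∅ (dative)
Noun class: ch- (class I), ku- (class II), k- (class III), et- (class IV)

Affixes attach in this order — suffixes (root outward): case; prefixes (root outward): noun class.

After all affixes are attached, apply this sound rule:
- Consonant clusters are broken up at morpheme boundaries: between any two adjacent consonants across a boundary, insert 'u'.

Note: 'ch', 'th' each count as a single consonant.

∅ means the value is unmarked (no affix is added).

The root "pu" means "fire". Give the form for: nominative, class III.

Attach case nominative -cha → pucha.
Attach noun class class III k- → kpucha.
Apply epenthesis: kpucha → kupucha.

kupucha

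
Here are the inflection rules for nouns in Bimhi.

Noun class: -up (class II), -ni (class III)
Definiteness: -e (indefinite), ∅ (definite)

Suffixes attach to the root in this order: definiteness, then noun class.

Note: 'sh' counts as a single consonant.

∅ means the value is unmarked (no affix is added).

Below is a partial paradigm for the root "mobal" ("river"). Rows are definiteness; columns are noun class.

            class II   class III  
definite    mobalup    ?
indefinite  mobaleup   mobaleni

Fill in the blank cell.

definiteness = definite: zero marking, form stays mobal.
Attach noun class class III -ni → mobalni.

mobalni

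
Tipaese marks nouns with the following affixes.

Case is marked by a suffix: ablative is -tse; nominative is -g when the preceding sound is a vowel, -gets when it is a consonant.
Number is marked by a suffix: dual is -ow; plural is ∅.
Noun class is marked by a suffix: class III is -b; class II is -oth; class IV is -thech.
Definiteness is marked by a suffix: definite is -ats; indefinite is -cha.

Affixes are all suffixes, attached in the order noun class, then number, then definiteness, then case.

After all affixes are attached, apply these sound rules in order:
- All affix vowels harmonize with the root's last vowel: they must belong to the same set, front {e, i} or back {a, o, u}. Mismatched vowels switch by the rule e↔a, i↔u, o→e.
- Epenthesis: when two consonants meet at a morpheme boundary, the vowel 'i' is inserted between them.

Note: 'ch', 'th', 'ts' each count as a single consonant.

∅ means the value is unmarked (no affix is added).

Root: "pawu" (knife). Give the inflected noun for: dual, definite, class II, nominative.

pawuothowatsigats

Attach noun class class II -oth → pawuoth.
Attach number dual -ow → pawuothow.
Attach definiteness definite -ats → pawuothowats.
Attach case nominative -gets (after consonant 'ts') → pawuothowatsgets.
Apply vowel harmony: pawuothowatsgets → pawuothowatsgats.
Apply epenthesis: pawuothowatsgats → pawuothowatsigats.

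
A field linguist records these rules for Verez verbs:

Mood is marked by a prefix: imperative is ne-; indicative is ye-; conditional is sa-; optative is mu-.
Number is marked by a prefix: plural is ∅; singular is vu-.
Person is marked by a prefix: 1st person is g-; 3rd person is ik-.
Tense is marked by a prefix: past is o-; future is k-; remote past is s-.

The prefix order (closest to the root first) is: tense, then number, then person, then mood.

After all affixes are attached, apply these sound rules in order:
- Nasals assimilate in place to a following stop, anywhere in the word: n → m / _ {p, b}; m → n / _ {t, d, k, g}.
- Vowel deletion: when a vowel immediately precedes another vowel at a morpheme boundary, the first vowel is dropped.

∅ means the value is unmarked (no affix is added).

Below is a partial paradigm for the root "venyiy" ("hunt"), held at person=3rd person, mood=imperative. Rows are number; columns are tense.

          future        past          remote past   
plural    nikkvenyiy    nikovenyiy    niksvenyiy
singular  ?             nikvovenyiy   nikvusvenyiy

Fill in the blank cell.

nikvukvenyiy

Attach tense future k- → kvenyiy.
Attach number singular vu- → vukvenyiy.
Attach person 3rd person ik- → ikvukvenyiy.
Attach mood imperative ne- → neikvukvenyiy.
Nasal assimilation: no change.
Apply vowel deletion: neikvukvenyiy → nikvukvenyiy.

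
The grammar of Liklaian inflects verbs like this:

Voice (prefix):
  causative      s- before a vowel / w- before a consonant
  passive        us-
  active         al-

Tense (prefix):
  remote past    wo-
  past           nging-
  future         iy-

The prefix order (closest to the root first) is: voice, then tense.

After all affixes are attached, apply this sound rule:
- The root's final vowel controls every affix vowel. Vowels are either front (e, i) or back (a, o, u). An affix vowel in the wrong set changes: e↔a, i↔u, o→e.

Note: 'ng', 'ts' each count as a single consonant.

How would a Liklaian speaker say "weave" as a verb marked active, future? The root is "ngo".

Attach voice active al- → alngo.
Attach tense future iy- → iyalngo.
Apply vowel harmony: iyalngo → uyalngo.

uyalngo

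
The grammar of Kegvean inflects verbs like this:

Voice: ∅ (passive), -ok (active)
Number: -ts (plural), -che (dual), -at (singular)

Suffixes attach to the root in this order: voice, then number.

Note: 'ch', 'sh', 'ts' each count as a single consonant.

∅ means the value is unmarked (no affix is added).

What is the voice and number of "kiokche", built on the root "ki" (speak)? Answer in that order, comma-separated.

active, dual

Segment: ki-ok-che.
voice: -ok → active.
number: -che → dual.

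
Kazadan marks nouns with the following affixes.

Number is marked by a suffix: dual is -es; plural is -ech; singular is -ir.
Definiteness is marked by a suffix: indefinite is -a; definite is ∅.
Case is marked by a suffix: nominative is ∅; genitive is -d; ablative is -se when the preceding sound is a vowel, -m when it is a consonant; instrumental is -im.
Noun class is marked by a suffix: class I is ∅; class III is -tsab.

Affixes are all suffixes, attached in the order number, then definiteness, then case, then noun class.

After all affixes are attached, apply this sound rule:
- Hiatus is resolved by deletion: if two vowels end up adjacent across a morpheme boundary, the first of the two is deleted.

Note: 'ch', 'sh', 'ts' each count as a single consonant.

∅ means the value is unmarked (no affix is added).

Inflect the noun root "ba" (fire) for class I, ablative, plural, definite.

Attach number plural -ech → baech.
definiteness = definite: zero marking, form stays baech.
Attach case ablative -m (after consonant 'ch') → baechm.
noun class = class I: zero marking, form stays baechm.
Apply vowel deletion: baechm → bechm.

bechm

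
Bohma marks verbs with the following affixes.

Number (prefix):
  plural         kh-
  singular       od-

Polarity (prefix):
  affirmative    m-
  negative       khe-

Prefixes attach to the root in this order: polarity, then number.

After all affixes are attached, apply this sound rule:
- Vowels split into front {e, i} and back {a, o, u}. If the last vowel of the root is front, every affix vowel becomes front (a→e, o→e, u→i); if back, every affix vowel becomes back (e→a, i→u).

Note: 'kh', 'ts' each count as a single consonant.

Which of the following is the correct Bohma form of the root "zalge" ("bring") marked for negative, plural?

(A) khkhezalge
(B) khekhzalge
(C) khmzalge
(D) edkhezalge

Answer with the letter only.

A

Attach polarity negative khe- → khezalge.
Attach number plural kh- → khkhezalge.
Vowel harmony: no change.
So the correct form is khkhezalge, option (A).
(D) edkhezalge is wrong: it uses singular instead of plural for number.
(C) khmzalge is wrong: it uses affirmative instead of negative for polarity.
(B) khekhzalge is wrong: it has the affixes in the wrong order.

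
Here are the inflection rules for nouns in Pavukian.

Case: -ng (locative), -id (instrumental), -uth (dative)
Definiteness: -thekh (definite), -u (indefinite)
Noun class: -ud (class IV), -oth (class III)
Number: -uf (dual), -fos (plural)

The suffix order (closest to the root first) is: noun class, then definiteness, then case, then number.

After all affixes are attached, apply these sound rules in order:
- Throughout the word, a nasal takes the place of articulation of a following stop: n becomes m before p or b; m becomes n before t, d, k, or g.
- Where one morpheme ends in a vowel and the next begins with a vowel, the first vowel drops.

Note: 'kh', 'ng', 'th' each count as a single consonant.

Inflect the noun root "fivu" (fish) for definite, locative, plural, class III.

fivoththekhngfos

Attach noun class class III -oth → fivuoth.
Attach definiteness definite -thekh → fivuoththekh.
Attach case locative -ng → fivuoththekhng.
Attach number plural -fos → fivuoththekhngfos.
Nasal assimilation: no change.
Apply vowel deletion: fivuoththekhngfos → fivoththekhngfos.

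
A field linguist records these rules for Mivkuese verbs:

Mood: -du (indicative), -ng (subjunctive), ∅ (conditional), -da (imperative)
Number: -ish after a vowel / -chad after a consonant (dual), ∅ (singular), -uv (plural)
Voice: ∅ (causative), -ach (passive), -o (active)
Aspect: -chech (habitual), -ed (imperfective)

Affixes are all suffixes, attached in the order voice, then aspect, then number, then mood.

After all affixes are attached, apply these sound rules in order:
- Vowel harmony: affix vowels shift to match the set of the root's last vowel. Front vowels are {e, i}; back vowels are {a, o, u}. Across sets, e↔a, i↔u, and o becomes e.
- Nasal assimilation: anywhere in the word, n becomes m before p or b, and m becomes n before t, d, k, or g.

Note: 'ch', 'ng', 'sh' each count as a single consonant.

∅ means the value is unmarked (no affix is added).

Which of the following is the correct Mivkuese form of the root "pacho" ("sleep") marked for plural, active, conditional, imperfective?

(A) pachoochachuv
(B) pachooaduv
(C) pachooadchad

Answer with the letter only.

B

Attach voice active -o → pachoo.
Attach aspect imperfective -ed → pachooed.
Attach number plural -uv → pachooeduv.
mood = conditional: zero marking, form stays pachooeduv.
Apply vowel harmony: pachooeduv → pachooaduv.
Nasal assimilation: no change.
So the correct form is pachooaduv, option (B).
(C) pachooadchad is wrong: it uses dual instead of plural for number.
(A) pachoochachuv is wrong: it uses habitual instead of imperfective for aspect.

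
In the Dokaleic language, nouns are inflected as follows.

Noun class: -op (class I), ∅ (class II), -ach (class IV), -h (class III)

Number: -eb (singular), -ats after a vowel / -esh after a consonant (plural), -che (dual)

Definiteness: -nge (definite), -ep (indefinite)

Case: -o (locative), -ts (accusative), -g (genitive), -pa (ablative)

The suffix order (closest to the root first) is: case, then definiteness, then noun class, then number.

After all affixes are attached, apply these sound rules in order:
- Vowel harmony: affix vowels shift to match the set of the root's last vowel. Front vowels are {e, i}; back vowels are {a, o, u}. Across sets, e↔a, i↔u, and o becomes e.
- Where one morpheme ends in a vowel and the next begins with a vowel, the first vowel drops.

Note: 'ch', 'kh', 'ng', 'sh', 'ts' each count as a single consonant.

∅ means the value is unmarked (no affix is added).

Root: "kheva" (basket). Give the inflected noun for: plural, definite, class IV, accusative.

Attach case accusative -ts → khevats.
Attach definiteness definite -nge → khevatsnge.
Attach noun class class IV -ach → khevatsngeach.
Attach number plural -esh (after consonant 'ch') → khevatsngeachesh.
Apply vowel harmony: khevatsngeachesh → khevatsngaachash.
Apply vowel deletion: khevatsngaachash → khevatsngachash.

khevatsngachash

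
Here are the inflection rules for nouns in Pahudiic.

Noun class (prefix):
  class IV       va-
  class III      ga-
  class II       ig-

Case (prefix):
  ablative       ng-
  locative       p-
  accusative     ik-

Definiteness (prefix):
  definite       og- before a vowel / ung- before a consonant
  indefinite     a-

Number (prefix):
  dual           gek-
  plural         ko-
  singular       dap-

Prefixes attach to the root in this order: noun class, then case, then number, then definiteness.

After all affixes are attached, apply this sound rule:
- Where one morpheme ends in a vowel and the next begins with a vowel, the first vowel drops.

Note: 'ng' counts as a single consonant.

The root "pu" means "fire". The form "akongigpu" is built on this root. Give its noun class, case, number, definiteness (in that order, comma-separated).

Segment: a-ko-ng-ig-pu.
noun class: ig- → class II.
case: ng- → ablative.
number: ko- → plural.
definiteness: a- → indefinite.

class II, ablative, plural, indefinite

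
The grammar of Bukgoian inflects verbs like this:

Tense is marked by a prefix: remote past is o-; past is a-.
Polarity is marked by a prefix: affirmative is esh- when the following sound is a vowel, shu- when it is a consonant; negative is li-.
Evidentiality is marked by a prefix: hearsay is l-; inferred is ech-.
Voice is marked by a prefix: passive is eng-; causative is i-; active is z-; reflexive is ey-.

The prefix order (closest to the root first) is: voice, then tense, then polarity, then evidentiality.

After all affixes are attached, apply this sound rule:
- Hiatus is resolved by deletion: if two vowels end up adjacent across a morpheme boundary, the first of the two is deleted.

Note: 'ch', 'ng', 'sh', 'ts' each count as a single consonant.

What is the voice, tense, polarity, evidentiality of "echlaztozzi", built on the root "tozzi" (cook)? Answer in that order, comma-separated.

active, past, negative, inferred

Segment: ech-li-a-z-tozzi.
voice: z- → active.
tense: a- → past.
polarity: li- → negative.
evidentiality: ech- → inferred.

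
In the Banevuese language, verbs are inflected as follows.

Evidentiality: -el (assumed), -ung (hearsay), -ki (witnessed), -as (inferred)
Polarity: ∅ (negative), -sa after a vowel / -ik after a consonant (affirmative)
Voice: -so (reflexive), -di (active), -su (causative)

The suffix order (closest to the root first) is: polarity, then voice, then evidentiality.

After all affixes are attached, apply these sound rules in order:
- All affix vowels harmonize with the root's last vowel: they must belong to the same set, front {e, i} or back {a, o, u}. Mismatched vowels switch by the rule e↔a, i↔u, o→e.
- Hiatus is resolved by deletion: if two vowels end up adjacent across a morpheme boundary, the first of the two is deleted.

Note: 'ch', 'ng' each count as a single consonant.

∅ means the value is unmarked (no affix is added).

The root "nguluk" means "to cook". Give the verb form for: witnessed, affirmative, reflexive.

Attach polarity affirmative -ik (after consonant 'k') → ngulukik.
Attach voice reflexive -so → ngulukikso.
Attach evidentiality witnessed -ki → ngulukiksoki.
Apply vowel harmony: ngulukiksoki → ngulukuksoku.
Vowel deletion: no change.

ngulukuksoku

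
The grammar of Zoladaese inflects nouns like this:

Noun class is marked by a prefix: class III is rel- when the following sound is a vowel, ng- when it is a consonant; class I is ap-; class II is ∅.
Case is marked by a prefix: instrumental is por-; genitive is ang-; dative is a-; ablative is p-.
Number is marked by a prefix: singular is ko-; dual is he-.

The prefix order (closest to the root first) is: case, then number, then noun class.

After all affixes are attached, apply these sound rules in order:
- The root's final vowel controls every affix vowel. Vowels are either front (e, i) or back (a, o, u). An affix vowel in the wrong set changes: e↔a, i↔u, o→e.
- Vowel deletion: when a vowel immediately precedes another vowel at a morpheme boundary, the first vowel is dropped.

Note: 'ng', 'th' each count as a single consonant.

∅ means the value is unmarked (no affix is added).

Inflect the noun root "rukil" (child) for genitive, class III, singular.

ngkengrukil

Attach case genitive ang- → angrukil.
Attach number singular ko- → koangrukil.
Attach noun class class III ng- (before consonant 'k') → ngkoangrukil.
Apply vowel harmony: ngkoangrukil → ngkeengrukil.
Apply vowel deletion: ngkeengrukil → ngkengrukil.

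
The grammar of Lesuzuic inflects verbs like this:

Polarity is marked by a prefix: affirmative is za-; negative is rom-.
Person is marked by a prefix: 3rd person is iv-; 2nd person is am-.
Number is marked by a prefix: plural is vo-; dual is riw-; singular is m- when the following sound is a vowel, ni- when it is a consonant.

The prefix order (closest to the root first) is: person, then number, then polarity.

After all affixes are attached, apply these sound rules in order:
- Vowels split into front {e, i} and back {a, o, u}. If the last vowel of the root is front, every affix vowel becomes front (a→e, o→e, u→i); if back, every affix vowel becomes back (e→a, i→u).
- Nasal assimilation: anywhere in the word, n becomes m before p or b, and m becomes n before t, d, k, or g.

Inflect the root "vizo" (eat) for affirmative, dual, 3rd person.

Attach person 3rd person iv- → ivvizo.
Attach number dual riw- → riwivvizo.
Attach polarity affirmative za- → zariwivvizo.
Apply vowel harmony: zariwivvizo → zaruwuvvizo.
Nasal assimilation: no change.

zaruwuvvizo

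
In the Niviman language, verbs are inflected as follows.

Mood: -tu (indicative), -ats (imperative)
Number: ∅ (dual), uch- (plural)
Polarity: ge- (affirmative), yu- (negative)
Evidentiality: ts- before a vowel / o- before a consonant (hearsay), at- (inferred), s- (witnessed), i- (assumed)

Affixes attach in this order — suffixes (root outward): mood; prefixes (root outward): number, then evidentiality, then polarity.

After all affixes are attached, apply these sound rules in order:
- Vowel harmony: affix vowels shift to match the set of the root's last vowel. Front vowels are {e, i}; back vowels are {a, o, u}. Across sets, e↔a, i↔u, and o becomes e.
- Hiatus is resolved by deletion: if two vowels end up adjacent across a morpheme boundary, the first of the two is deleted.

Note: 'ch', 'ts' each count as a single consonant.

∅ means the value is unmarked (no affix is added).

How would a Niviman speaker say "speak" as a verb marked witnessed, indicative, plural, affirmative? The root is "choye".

gesichchoyeti

Attach number plural uch- → uchchoye.
Attach mood indicative -tu → uchchoyetu.
Attach evidentiality witnessed s- → suchchoyetu.
Attach polarity affirmative ge- → gesuchchoyetu.
Apply vowel harmony: gesuchchoyetu → gesichchoyeti.
Vowel deletion: no change.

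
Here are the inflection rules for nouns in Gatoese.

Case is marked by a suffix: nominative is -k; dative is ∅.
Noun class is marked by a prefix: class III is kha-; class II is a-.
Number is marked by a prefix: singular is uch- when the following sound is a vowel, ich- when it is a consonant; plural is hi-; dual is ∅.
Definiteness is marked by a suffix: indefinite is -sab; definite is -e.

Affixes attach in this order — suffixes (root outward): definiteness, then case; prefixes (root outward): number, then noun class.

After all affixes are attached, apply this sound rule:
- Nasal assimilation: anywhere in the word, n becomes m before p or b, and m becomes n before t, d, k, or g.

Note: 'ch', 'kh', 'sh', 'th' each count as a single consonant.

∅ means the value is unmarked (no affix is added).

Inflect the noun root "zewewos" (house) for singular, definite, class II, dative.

Attach definiteness definite -e → zewewose.
Attach number singular ich- (before consonant 'z') → ichzewewose.
Attach noun class class II a- → aichzewewose.
case = dative: zero marking, form stays aichzewewose.
Nasal assimilation: no change.

aichzewewose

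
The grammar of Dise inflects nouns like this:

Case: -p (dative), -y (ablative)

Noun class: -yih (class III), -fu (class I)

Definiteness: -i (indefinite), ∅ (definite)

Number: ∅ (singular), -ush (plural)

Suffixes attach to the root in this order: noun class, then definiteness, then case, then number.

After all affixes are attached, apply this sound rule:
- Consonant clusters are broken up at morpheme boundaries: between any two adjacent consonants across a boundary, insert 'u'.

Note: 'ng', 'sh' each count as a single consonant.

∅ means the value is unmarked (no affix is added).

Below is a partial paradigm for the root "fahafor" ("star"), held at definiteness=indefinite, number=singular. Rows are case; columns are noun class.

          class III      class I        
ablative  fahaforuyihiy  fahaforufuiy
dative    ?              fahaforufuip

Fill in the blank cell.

fahaforuyihip

Attach noun class class III -yih → fahaforyih.
Attach definiteness indefinite -i → fahaforyihi.
Attach case dative -p → fahaforyihip.
number = singular: zero marking, form stays fahaforyihip.
Apply epenthesis: fahaforyihip → fahaforuyihip.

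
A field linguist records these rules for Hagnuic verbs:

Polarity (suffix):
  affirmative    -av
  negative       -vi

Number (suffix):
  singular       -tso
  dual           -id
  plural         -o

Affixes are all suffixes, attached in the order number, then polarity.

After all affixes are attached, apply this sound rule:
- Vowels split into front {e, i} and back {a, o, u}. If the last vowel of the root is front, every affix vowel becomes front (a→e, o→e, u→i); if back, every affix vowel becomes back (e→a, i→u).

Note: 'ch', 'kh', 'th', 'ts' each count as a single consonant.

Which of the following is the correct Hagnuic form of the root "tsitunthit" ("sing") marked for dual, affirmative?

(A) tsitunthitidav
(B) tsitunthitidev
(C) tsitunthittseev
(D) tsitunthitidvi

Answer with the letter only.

Attach number dual -id → tsitunthitid.
Attach polarity affirmative -av → tsitunthitidav.
Apply vowel harmony: tsitunthitidav → tsitunthitidev.
So the correct form is tsitunthitidev, option (B).
(D) tsitunthitidvi is wrong: it uses negative instead of affirmative for polarity.
(A) tsitunthitidav is wrong: it fails to apply the sound rule(s).
(C) tsitunthittseev is wrong: it uses singular instead of dual for number.

B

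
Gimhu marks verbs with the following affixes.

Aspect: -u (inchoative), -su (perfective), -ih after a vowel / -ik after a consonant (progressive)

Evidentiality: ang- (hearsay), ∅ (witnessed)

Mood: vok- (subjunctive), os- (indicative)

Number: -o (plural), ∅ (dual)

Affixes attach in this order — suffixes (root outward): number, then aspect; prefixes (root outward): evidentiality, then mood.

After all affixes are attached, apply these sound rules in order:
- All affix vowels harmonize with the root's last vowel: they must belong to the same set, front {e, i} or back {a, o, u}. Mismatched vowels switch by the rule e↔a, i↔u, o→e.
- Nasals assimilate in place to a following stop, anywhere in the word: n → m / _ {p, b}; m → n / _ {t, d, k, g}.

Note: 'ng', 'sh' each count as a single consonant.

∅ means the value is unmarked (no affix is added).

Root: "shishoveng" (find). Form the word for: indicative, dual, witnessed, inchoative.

evidentiality = witnessed: zero marking, form stays shishoveng.
Attach mood indicative os- → osshishoveng.
number = dual: zero marking, form stays osshishoveng.
Attach aspect inchoative -u → osshishovengu.
Apply vowel harmony: osshishovengu → esshishovengi.
Nasal assimilation: no change.

esshishovengi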